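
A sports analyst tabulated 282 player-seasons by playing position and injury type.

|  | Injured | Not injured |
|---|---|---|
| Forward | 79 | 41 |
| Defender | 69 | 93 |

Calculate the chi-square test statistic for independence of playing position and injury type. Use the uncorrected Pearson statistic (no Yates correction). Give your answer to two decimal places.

Row totals: 120, 162. Column totals: 148, 134. Grand total N = 282.
Expected counts (row total × column total / N):
  Forward, Injured: 120×148/282 = 62.979
  Forward, Not injured: 120×134/282 = 57.021
  Defender, Injured: 162×148/282 = 85.021
  Defender, Not injured: 162×134/282 = 76.979
Contributions (O − E)²/E:
  (79 − 62.979)²/62.979 = 4.0755
  (41 − 57.021)²/57.021 = 4.5014
  (69 − 85.021)²/85.021 = 3.0189
  (93 − 76.979)²/76.979 = 3.3343
χ² = 4.0755 + 4.5014 + 3.0189 + 3.3343 = 14.93

14.93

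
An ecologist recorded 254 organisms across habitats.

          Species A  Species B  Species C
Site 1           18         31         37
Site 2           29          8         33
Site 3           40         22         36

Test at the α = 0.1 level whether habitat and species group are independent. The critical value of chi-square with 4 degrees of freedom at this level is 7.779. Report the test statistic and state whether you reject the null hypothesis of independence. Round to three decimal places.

Row totals: 86, 70, 98. Column totals: 87, 61, 106. Grand total N = 254.
Expected counts (row total × column total / N):
  Site 1, Species A: 86×87/254 = 29.4567
  Site 1, Species B: 86×61/254 = 20.6535
  Site 1, Species C: 86×106/254 = 35.8898
  Site 2, Species A: 70×87/254 = 23.9764
  Site 2, Species B: 70×61/254 = 16.8110
  Site 2, Species C: 70×106/254 = 29.2126
  Site 3, Species A: 98×87/254 = 33.5669
  Site 3, Species B: 98×61/254 = 23.5354
  Site 3, Species C: 98×106/254 = 40.8976
Contributions (O − E)²/E:
  (18 − 29.4567)²/29.4567 = 4.4559
  (31 − 20.6535)²/20.6535 = 5.1831
  (37 − 35.8898)²/35.8898 = 0.0343
  (29 − 23.9764)²/23.9764 = 1.0526
  (8 − 16.8110)²/16.8110 = 4.6180
  (33 − 29.2126)²/29.2126 = 0.4910
  (40 − 33.5669)²/33.5669 = 1.2329
  (22 − 23.5354)²/23.5354 = 0.1002
  (36 − 40.8976)²/40.8976 = 0.5865
χ² = 4.4559 + 5.1831 + 0.0343 + 1.0526 + 4.6180 + 0.4910 + 1.2329 + 0.1002 + 0.5865 = 17.755
df = (3−1)(3−1) = 4. Since 17.755 > 7.779, reject the null hypothesis of independence at α = 0.1.

17.755; reject H₀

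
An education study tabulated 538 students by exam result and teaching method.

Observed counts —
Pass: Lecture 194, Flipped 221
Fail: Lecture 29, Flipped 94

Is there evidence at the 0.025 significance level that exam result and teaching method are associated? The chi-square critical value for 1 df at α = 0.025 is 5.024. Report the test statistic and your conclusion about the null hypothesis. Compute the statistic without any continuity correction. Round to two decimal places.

20.99; reject H₀

Row totals: 415, 123. Column totals: 223, 315. Grand total N = 538.
Expected counts (row total × column total / N):
  Pass, Lecture: 415×223/538 = 172.017
  Pass, Flipped: 415×315/538 = 242.983
  Fail, Lecture: 123×223/538 = 50.983
  Fail, Flipped: 123×315/538 = 72.017
Contributions (O − E)²/E:
  (194 − 172.017)²/172.017 = 2.8093
  (221 − 242.983)²/242.983 = 1.9888
  (29 − 50.983)²/50.983 = 9.4787
  (94 − 72.017)²/72.017 = 6.7103
χ² = 2.8093 + 1.9888 + 9.4787 + 6.7103 = 20.99
df = (2−1)(2−1) = 1. Since 20.99 > 5.024, reject the null hypothesis of independence at α = 0.025.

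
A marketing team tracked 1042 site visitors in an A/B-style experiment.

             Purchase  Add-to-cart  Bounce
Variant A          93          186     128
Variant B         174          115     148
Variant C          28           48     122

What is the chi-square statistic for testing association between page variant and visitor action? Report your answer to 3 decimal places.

Row totals: 407, 437, 198. Column totals: 295, 349, 398. Grand total N = 1042.
Expected counts (row total × column total / N):
  Variant A, Purchase: 407×295/1042 = 115.2255
  Variant A, Add-to-cart: 407×349/1042 = 136.3177
  Variant A, Bounce: 407×398/1042 = 155.4568
  Variant B, Purchase: 437×295/1042 = 123.7188
  Variant B, Add-to-cart: 437×349/1042 = 146.3656
  Variant B, Bounce: 437×398/1042 = 166.9155
  Variant C, Purchase: 198×295/1042 = 56.0557
  Variant C, Add-to-cart: 198×349/1042 = 66.3167
  Variant C, Bounce: 198×398/1042 = 75.6276
Contributions (O − E)²/E:
  (93 − 115.2255)²/115.2255 = 4.2870
  (186 − 136.3177)²/136.3177 = 18.1072
  (128 − 155.4568)²/155.4568 = 4.8494
  (174 − 123.7188)²/123.7188 = 20.4350
  (115 − 146.3656)²/146.3656 = 6.7215
  (148 − 166.9155)²/166.9155 = 2.1436
  (28 − 56.0557)²/56.0557 = 14.0418
  (48 − 66.3167)²/66.3167 = 5.0591
  (122 − 75.6276)²/75.6276 = 28.4341
χ² = 4.2870 + 18.1072 + 4.8494 + 20.4350 + 6.7215 + 2.1436 + 14.0418 + 5.0591 + 28.4341 = 104.079

104.079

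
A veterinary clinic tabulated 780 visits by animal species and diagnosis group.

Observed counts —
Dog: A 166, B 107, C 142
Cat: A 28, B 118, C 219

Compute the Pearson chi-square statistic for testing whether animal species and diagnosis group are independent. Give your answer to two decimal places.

Row totals: 415, 365. Column totals: 194, 225, 361. Grand total N = 780.
Expected counts (row total × column total / N):
  Dog, A: 415×194/780 = 103.218
  Dog, B: 415×225/780 = 119.712
  Dog, C: 415×361/780 = 192.071
  Cat, A: 365×194/780 = 90.782
  Cat, B: 365×225/780 = 105.288
  Cat, C: 365×361/780 = 168.929
Contributions (O − E)²/E:
  (166 − 103.218)²/103.218 = 38.1869
  (107 − 119.712)²/119.712 = 1.3499
  (142 − 192.071)²/192.071 = 13.0530
  (28 − 90.782)²/90.782 = 43.4181
  (118 − 105.288)²/105.288 = 1.5348
  (219 − 168.929)²/168.929 = 14.8412
χ² = 38.1869 + 1.3499 + 13.0530 + 43.4181 + 1.5348 + 14.8412 = 112.38

112.38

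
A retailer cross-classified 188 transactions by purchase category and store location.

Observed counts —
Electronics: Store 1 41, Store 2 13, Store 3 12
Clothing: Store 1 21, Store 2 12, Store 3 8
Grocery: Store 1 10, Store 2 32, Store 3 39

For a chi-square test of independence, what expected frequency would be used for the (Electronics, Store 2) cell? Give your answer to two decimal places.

20.01

Row total (Electronics) = 66; column total (Store 2) = 57; grand total N = 188.
Expected count = (row total × column total) / N = 66 × 57 / 188 = 20.01.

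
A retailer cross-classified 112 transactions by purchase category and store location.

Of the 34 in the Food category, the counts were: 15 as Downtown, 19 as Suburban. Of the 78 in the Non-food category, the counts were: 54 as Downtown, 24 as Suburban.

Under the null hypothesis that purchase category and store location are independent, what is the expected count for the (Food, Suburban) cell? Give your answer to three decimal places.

13.054

Row total (Food) = 34; column total (Suburban) = 43; grand total N = 112.
Expected count = (row total × column total) / N = 34 × 43 / 112 = 13.054.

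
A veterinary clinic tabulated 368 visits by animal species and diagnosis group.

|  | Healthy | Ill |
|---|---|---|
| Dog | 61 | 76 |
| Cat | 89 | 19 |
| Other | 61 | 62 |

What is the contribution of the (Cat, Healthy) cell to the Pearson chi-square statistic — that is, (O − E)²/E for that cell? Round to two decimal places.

11.84

Row total (Cat) = 108; column total (Healthy) = 211; N = 368.
Expected count E = 108 × 211 / 368 = 61.924.
Contribution = (O − E)²/E = (89 − 61.924)² / 61.924 = 11.84.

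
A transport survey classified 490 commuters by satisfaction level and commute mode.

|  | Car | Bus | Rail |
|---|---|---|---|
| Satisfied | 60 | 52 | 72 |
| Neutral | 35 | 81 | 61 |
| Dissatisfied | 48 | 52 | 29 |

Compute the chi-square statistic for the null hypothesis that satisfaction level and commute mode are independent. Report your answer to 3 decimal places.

Row totals: 184, 177, 129. Column totals: 143, 185, 162. Grand total N = 490.
Expected counts (row total × column total / N):
  Satisfied, Car: 184×143/490 = 53.6980
  Satisfied, Bus: 184×185/490 = 69.4694
  Satisfied, Rail: 184×162/490 = 60.8327
  Neutral, Car: 177×143/490 = 51.6551
  Neutral, Bus: 177×185/490 = 66.8265
  Neutral, Rail: 177×162/490 = 58.5184
  Dissatisfied, Car: 129×143/490 = 37.6469
  Dissatisfied, Bus: 129×185/490 = 48.7041
  Dissatisfied, Rail: 129×162/490 = 42.6490
Contributions (O − E)²/E:
  (60 − 53.6980)²/53.6980 = 0.7396
  (52 − 69.4694)²/69.4694 = 4.3930
  (72 − 60.8327)²/60.8327 = 2.0500
  (35 − 51.6551)²/51.6551 = 5.3701
  (81 − 66.8265)²/66.8265 = 3.0061
  (61 − 58.5184)²/58.5184 = 0.1052
  (48 − 37.6469)²/37.6469 = 2.8472
  (52 − 48.7041)²/48.7041 = 0.2230
  (29 − 42.6490)²/42.6490 = 4.3681
χ² = 0.7396 + 4.3930 + 2.0500 + 5.3701 + 3.0061 + 0.1052 + 2.8472 + 0.2230 + 4.3681 = 23.102

23.102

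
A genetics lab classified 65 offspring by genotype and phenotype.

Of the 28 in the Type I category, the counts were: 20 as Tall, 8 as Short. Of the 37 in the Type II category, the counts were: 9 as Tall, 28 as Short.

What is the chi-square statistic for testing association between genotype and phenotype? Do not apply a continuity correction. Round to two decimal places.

Row totals: 28, 37. Column totals: 29, 36. Grand total N = 65.
Expected counts (row total × column total / N):
  Type I, Tall: 28×29/65 = 12.492
  Type I, Short: 28×36/65 = 15.508
  Type II, Tall: 37×29/65 = 16.508
  Type II, Short: 37×36/65 = 20.492
Contributions (O − E)²/E:
  (20 − 12.492)²/12.492 = 4.5125
  (8 − 15.508)²/15.508 = 3.6349
  (9 − 16.508)²/16.508 = 3.4147
  (28 − 20.492)²/20.492 = 2.7508
χ² = 4.5125 + 3.6349 + 3.4147 + 2.7508 = 14.31

14.31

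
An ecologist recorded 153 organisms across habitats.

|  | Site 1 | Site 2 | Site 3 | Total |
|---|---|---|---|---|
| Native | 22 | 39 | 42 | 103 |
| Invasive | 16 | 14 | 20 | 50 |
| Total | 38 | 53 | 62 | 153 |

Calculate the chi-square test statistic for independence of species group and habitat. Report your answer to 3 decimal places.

2.485

Grand total N = 153.
Expected counts (row total × column total / N):
  Native, Site 1: 103×38/153 = 25.58170
  Native, Site 2: 103×53/153 = 35.67974
  Native, Site 3: 103×62/153 = 41.73856
  Invasive, Site 1: 50×38/153 = 12.41830
  Invasive, Site 2: 50×53/153 = 17.32026
  Invasive, Site 3: 50×62/153 = 20.26144
Contributions (O − E)²/E:
  (22 − 25.58170)²/25.58170 = 0.5015
  (39 − 35.67974)²/35.67974 = 0.3090
  (42 − 41.73856)²/41.73856 = 0.0016
  (16 − 12.41830)²/12.41830 = 1.0330
  (14 − 17.32026)²/17.32026 = 0.6365
  (20 − 20.26144)²/20.26144 = 0.0034
χ² = 0.5015 + 0.3090 + 0.0016 + 1.0330 + 0.6365 + 0.0034 = 2.485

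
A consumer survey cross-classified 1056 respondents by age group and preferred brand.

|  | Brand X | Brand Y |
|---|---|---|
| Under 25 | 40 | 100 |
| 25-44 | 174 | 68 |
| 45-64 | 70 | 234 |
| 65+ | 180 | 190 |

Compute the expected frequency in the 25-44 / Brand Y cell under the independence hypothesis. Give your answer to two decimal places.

Row total (25-44) = 242; column total (Brand Y) = 592; grand total N = 1056.
Expected count = (row total × column total) / N = 242 × 592 / 1056 = 135.67.

135.67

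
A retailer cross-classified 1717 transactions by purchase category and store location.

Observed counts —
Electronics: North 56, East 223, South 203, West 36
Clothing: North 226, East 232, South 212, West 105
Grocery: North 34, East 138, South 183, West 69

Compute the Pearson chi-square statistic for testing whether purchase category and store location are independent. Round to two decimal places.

Row totals: 518, 775, 424. Column totals: 316, 593, 598, 210. Grand total N = 1717.
Expected counts (row total × column total / N):
  Electronics, North: 518×316/1717 = 95.334
  Electronics, East: 518×593/1717 = 178.902
  Electronics, South: 518×598/1717 = 180.410
  Electronics, West: 518×210/1717 = 63.355
  Clothing, North: 775×316/1717 = 142.632
  Clothing, East: 775×593/1717 = 267.662
  Clothing, South: 775×598/1717 = 269.918
  Clothing, West: 775×210/1717 = 94.787
  Grocery, North: 424×316/1717 = 78.034
  Grocery, East: 424×593/1717 = 146.437
  Grocery, South: 424×598/1717 = 147.672
  Grocery, West: 424×210/1717 = 51.858
Contributions (O − E)²/E:
  (56 − 95.334)²/95.334 = 16.2289
  (223 − 178.902)²/178.902 = 10.8698
  (203 − 180.410)²/180.410 = 2.8286
  (36 − 63.355)²/63.355 = 11.8112
  (226 − 142.632)²/142.632 = 48.7284
  (232 − 267.662)²/267.662 = 4.7514
  (212 − 269.918)²/269.918 = 12.4278
  (105 − 94.787)²/94.787 = 1.1004
  (34 − 78.034)²/78.034 = 24.8481
  (138 − 146.437)²/146.437 = 0.4861
  (183 − 147.672)²/147.672 = 8.4516
  (69 − 51.858)²/51.858 = 5.6664
χ² = 16.2289 + 10.8698 + 2.8286 + 11.8112 + 48.7284 + 4.7514 + 12.4278 + 1.1004 + 24.8481 + 0.4861 + 8.4516 + 5.6664 = 148.20

148.20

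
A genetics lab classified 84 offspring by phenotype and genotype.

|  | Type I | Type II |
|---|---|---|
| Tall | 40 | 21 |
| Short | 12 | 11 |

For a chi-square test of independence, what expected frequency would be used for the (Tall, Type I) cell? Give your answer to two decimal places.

37.76

Row total (Tall) = 61; column total (Type I) = 52; grand total N = 84.
Expected count = (row total × column total) / N = 61 × 52 / 84 = 37.76.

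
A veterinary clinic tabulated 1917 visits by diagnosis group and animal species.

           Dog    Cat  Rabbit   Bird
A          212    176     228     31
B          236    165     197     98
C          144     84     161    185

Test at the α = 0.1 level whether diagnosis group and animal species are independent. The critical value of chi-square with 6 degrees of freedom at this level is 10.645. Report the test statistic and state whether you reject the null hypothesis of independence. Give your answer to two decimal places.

182.19; reject H₀

Row totals: 647, 696, 574. Column totals: 592, 425, 586, 314. Grand total N = 1917.
Expected counts (row total × column total / N):
  A, Dog: 647×592/1917 = 199.804
  A, Cat: 647×425/1917 = 143.440
  A, Rabbit: 647×586/1917 = 197.779
  A, Bird: 647×314/1917 = 105.977
  B, Dog: 696×592/1917 = 214.936
  B, Cat: 696×425/1917 = 154.304
  B, Rabbit: 696×586/1917 = 212.757
  B, Bird: 696×314/1917 = 114.003
  C, Dog: 574×592/1917 = 177.260
  C, Cat: 574×425/1917 = 127.256
  C, Rabbit: 574×586/1917 = 175.464
  C, Bird: 574×314/1917 = 94.020
Contributions (O − E)²/E:
  (212 − 199.804)²/199.804 = 0.7444
  (176 − 143.440)²/143.440 = 7.3909
  (228 − 197.779)²/197.779 = 4.6178
  (31 − 105.977)²/105.977 = 53.0450
  (236 − 214.936)²/214.936 = 2.0643
  (165 − 154.304)²/154.304 = 0.7414
  (197 − 212.757)²/212.757 = 1.1670
  (98 − 114.003)²/114.003 = 2.2464
  (144 − 177.260)²/177.260 = 6.2407
  (84 − 127.256)²/127.256 = 14.7033
  (161 − 175.464)²/175.464 = 1.1923
  (185 − 94.020)²/94.020 = 88.0383
χ² = 0.7444 + 7.3909 + 4.6178 + 53.0450 + 2.0643 + 0.7414 + 1.1670 + 2.2464 + 6.2407 + 14.7033 + 1.1923 + 88.0383 = 182.19
df = (3−1)(4−1) = 6. Since 182.19 > 10.645, reject the null hypothesis of independence at α = 0.1.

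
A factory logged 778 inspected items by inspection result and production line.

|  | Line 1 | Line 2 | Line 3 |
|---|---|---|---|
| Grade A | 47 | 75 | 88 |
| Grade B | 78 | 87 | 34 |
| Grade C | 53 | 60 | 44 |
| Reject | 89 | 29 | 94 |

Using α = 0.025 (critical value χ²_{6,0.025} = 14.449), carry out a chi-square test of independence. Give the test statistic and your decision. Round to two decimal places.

76.37; reject H₀

Row totals: 210, 199, 157, 212. Column totals: 267, 251, 260. Grand total N = 778.
Expected counts (row total × column total / N):
  Grade A, Line 1: 210×267/778 = 72.069
  Grade A, Line 2: 210×251/778 = 67.751
  Grade A, Line 3: 210×260/778 = 70.180
  Grade B, Line 1: 199×267/778 = 68.294
  Grade B, Line 2: 199×251/778 = 64.202
  Grade B, Line 3: 199×260/778 = 66.504
  Grade C, Line 1: 157×267/778 = 53.880
  Grade C, Line 2: 157×251/778 = 50.652
  Grade C, Line 3: 157×260/778 = 52.468
  Reject, Line 1: 212×267/778 = 72.756
  Reject, Line 2: 212×251/778 = 68.396
  Reject, Line 3: 212×260/778 = 70.848
Contributions (O − E)²/E:
  (47 − 72.069)²/72.069 = 8.7202
  (75 − 67.751)²/67.751 = 0.7756
  (88 − 70.180)²/70.180 = 4.5248
  (78 − 68.294)²/68.294 = 1.3794
  (87 − 64.202)²/64.202 = 8.0955
  (34 − 66.504)²/66.504 = 15.8864
  (53 − 53.880)²/53.880 = 0.0144
  (60 − 50.652)²/50.652 = 1.7252
  (44 − 52.468)²/52.468 = 1.3667
  (89 − 72.756)²/72.756 = 3.6267
  (29 − 68.396)²/68.396 = 22.6920
  (94 − 70.848)²/70.848 = 7.5657
χ² = 8.7202 + 0.7756 + 4.5248 + 1.3794 + 8.0955 + 15.8864 + 0.0144 + 1.7252 + 1.3667 + 3.6267 + 22.6920 + 7.5657 = 76.37
df = (4−1)(3−1) = 6. Since 76.37 > 14.449, reject the null hypothesis of independence at α = 0.025.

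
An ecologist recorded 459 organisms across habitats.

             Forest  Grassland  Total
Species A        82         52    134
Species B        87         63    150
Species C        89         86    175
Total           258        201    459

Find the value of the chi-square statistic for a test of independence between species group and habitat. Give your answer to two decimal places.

3.58

Grand total N = 459.
Expected counts (row total × column total / N):
  Species A, Forest: 134×258/459 = 75.320
  Species A, Grassland: 134×201/459 = 58.680
  Species B, Forest: 150×258/459 = 84.314
  Species B, Grassland: 150×201/459 = 65.686
  Species C, Forest: 175×258/459 = 98.366
  Species C, Grassland: 175×201/459 = 76.634
Contributions (O − E)²/E:
  (82 − 75.320)²/75.320 = 0.5924
  (52 − 58.680)²/58.680 = 0.7604
  (87 − 84.314)²/84.314 = 0.0856
  (63 − 65.686)²/65.686 = 0.1098
  (89 − 98.366)²/98.366 = 0.8918
  (86 − 76.634)²/76.634 = 1.1447
χ² = 0.5924 + 0.7604 + 0.0856 + 0.1098 + 0.8918 + 1.1447 = 3.58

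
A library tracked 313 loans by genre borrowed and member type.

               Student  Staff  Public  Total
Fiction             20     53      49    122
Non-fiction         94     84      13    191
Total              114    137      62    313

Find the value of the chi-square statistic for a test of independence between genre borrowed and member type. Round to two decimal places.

Grand total N = 313.
Expected counts (row total × column total / N):
  Fiction, Student: 122×114/313 = 44.4345
  Fiction, Staff: 122×137/313 = 53.3994
  Fiction, Public: 122×62/313 = 24.1661
  Non-fiction, Student: 191×114/313 = 69.5655
  Non-fiction, Staff: 191×137/313 = 83.6006
  Non-fiction, Public: 191×62/313 = 37.8339
Contributions (O − E)²/E:
  (20 − 44.4345)²/44.4345 = 13.4365
  (53 − 53.3994)²/53.3994 = 0.0030
  (49 − 24.1661)²/24.1661 = 25.5202
  (94 − 69.5655)²/69.5655 = 8.5825
  (84 − 83.6006)²/83.6006 = 0.0019
  (13 − 37.8339)²/37.8339 = 16.3008
χ² = 13.4365 + 0.0030 + 25.5202 + 8.5825 + 0.0019 + 16.3008 = 63.84

63.84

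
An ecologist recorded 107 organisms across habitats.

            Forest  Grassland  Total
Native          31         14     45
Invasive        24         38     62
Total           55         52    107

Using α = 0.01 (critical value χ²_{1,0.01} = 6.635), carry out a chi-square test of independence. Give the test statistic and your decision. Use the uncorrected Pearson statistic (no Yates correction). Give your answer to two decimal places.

9.51; reject H₀

Grand total N = 107.
Expected counts (row total × column total / N):
  Native, Forest: 45×55/107 = 23.131
  Native, Grassland: 45×52/107 = 21.869
  Invasive, Forest: 62×55/107 = 31.869
  Invasive, Grassland: 62×52/107 = 30.131
Contributions (O − E)²/E:
  (31 − 23.131)²/23.131 = 2.6770
  (14 − 21.869)²/21.869 = 2.8315
  (24 − 31.869)²/31.869 = 1.9430
  (38 − 30.131)²/30.131 = 2.0551
χ² = 2.6770 + 2.8315 + 1.9430 + 2.0551 = 9.51
df = (2−1)(2−1) = 1. Since 9.51 > 6.635, reject the null hypothesis of independence at α = 0.01.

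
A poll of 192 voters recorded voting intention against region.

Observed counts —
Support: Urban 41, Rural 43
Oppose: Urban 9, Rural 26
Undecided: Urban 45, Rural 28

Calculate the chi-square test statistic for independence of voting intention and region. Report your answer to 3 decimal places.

12.244

Row totals: 84, 35, 73. Column totals: 95, 97. Grand total N = 192.
Expected counts (row total × column total / N):
  Support, Urban: 84×95/192 = 41.5625
  Support, Rural: 84×97/192 = 42.4375
  Oppose, Urban: 35×95/192 = 17.3177
  Oppose, Rural: 35×97/192 = 17.6823
  Undecided, Urban: 73×95/192 = 36.1198
  Undecided, Rural: 73×97/192 = 36.8802
Contributions (O − E)²/E:
  (41 − 41.5625)²/41.5625 = 0.0076
  (43 − 42.4375)²/42.4375 = 0.0075
  (9 − 17.3177)²/17.3177 = 3.9950
  (26 − 17.6823)²/17.6823 = 3.9126
  (45 − 36.1198)²/36.1198 = 2.1832
  (28 − 36.8802)²/36.8802 = 2.1382
χ² = 0.0076 + 0.0075 + 3.9950 + 3.9126 + 2.1832 + 2.1382 = 12.244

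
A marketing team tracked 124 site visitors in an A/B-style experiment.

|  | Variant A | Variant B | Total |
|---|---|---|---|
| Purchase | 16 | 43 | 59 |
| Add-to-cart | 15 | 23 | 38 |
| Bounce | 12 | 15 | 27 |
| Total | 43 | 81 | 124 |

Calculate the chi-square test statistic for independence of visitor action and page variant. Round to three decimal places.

3.011

Grand total N = 124.
Expected counts (row total × column total / N):
  Purchase, Variant A: 59×43/124 = 20.4597
  Purchase, Variant B: 59×81/124 = 38.5403
  Add-to-cart, Variant A: 38×43/124 = 13.1774
  Add-to-cart, Variant B: 38×81/124 = 24.8226
  Bounce, Variant A: 27×43/124 = 9.3629
  Bounce, Variant B: 27×81/124 = 17.6371
Contributions (O − E)²/E:
  (16 − 20.4597)²/20.4597 = 0.9721
  (43 − 38.5403)²/38.5403 = 0.5161
  (15 − 13.1774)²/13.1774 = 0.2521
  (23 − 24.8226)²/24.8226 = 0.1338
  (12 − 9.3629)²/9.3629 = 0.7428
  (15 − 17.6371)²/17.6371 = 0.3943
χ² = 0.9721 + 0.5161 + 0.2521 + 0.1338 + 0.7428 + 0.3943 = 3.011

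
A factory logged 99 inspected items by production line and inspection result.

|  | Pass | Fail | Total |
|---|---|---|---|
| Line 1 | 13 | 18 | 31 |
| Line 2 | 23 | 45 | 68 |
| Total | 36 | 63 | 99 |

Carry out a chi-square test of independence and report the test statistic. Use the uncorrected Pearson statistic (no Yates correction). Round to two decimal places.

Grand total N = 99.
Expected counts (row total × column total / N):
  Line 1, Pass: 31×36/99 = 11.273
  Line 1, Fail: 31×63/99 = 19.727
  Line 2, Pass: 68×36/99 = 24.727
  Line 2, Fail: 68×63/99 = 43.273
Contributions (O − E)²/E:
  (13 − 11.273)²/11.273 = 0.2646
  (18 − 19.727)²/19.727 = 0.1512
  (23 − 24.727)²/24.727 = 0.1206
  (45 − 43.273)²/43.273 = 0.0689
χ² = 0.2646 + 0.1512 + 0.1206 + 0.0689 = 0.61

0.61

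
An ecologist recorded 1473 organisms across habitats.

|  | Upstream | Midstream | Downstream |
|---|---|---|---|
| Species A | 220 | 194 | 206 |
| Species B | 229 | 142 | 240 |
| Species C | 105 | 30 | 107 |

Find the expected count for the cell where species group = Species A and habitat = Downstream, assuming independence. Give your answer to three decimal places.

232.763

Row total (Species A) = 620; column total (Downstream) = 553; grand total N = 1473.
Expected count = (row total × column total) / N = 620 × 553 / 1473 = 232.763.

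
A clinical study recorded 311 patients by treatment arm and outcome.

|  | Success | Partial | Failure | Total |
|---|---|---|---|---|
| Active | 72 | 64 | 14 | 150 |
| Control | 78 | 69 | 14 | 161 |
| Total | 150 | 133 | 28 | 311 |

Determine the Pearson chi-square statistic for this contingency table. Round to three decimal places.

Grand total N = 311.
Expected counts (row total × column total / N):
  Active, Success: 150×150/311 = 72.3473
  Active, Partial: 150×133/311 = 64.1479
  Active, Failure: 150×28/311 = 13.5048
  Control, Success: 161×150/311 = 77.6527
  Control, Partial: 161×133/311 = 68.8521
  Control, Failure: 161×28/311 = 14.4952
Contributions (O − E)²/E:
  (72 − 72.3473)²/72.3473 = 0.0017
  (64 − 64.1479)²/64.1479 = 0.0003
  (14 − 13.5048)²/13.5048 = 0.0182
  (78 − 77.6527)²/77.6527 = 0.0016
  (69 − 68.8521)²/68.8521 = 0.0003
  (14 − 14.4952)²/14.4952 = 0.0169
χ² = 0.0017 + 0.0003 + 0.0182 + 0.0016 + 0.0003 + 0.0169 = 0.039

0.039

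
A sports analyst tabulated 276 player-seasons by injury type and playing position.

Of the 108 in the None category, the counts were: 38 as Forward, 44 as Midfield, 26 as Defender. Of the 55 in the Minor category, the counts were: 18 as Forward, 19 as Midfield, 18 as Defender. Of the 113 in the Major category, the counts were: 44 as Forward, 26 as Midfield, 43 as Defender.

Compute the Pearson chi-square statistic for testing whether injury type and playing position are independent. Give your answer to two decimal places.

9.40

Row totals: 108, 55, 113. Column totals: 100, 89, 87. Grand total N = 276.
Expected counts (row total × column total / N):
  None, Forward: 108×100/276 = 39.130
  None, Midfield: 108×89/276 = 34.826
  None, Defender: 108×87/276 = 34.043
  Minor, Forward: 55×100/276 = 19.928
  Minor, Midfield: 55×89/276 = 17.736
  Minor, Defender: 55×87/276 = 17.337
  Major, Forward: 113×100/276 = 40.942
  Major, Midfield: 113×89/276 = 36.438
  Major, Defender: 113×87/276 = 35.620
Contributions (O − E)²/E:
  (38 − 39.130)²/39.130 = 0.0326
  (44 − 34.826)²/34.826 = 2.4167
  (26 − 34.043)²/34.043 = 1.9002
  (18 − 19.928)²/19.928 = 0.1865
  (19 − 17.736)²/17.736 = 0.0901
  (18 − 17.337)²/17.337 = 0.0254
  (44 − 40.942)²/40.942 = 0.2284
  (26 − 36.438)²/36.438 = 2.9901
  (43 − 35.620)²/35.620 = 1.5290
χ² = 0.0326 + 2.4167 + 1.9002 + 0.1865 + 0.0901 + 0.0254 + 0.2284 + 2.9901 + 1.5290 = 9.40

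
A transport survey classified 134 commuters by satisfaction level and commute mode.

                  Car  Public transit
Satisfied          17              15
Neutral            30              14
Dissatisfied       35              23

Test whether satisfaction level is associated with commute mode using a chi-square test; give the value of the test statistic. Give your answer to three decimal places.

Row totals: 32, 44, 58. Column totals: 82, 52. Grand total N = 134.
Expected counts (row total × column total / N):
  Satisfied, Car: 32×82/134 = 19.5821
  Satisfied, Public transit: 32×52/134 = 12.4179
  Neutral, Car: 44×82/134 = 26.9254
  Neutral, Public transit: 44×52/134 = 17.0746
  Dissatisfied, Car: 58×82/134 = 35.4925
  Dissatisfied, Public transit: 58×52/134 = 22.5075
Contributions (O − E)²/E:
  (17 − 19.5821)²/19.5821 = 0.3405
  (15 − 12.4179)²/12.4179 = 0.5369
  (30 − 26.9254)²/26.9254 = 0.3511
  (14 − 17.0746)²/17.0746 = 0.5536
  (35 − 35.4925)²/35.4925 = 0.0068
  (23 − 22.5075)²/22.5075 = 0.0108
χ² = 0.3405 + 0.5369 + 0.3511 + 0.5536 + 0.0068 + 0.0108 = 1.800

1.800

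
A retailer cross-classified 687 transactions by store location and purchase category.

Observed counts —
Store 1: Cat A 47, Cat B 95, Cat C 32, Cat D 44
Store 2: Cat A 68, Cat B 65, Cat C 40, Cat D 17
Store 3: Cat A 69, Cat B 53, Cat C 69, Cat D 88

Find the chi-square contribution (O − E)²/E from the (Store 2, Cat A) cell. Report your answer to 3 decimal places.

Row total (Store 2) = 190; column total (Cat A) = 184; N = 687.
Expected count E = 190 × 184 / 687 = 50.8879.
Contribution = (O − E)²/E = (68 − 50.8879)² / 50.8879 = 5.754.

5.754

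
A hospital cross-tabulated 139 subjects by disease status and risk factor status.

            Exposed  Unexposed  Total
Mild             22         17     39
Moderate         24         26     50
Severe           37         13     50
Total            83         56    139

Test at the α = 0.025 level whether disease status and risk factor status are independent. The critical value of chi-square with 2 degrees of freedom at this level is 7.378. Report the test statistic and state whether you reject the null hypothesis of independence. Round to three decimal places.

7.271; fail to reject H₀

Grand total N = 139.
Expected counts (row total × column total / N):
  Mild, Exposed: 39×83/139 = 23.2878
  Mild, Unexposed: 39×56/139 = 15.7122
  Moderate, Exposed: 50×83/139 = 29.8561
  Moderate, Unexposed: 50×56/139 = 20.1439
  Severe, Exposed: 50×83/139 = 29.8561
  Severe, Unexposed: 50×56/139 = 20.1439
Contributions (O − E)²/E:
  (22 − 23.2878)²/23.2878 = 0.0712
  (17 − 15.7122)²/15.7122 = 0.1056
  (24 − 29.8561)²/29.8561 = 1.1486
  (26 − 20.1439)²/20.1439 = 1.7024
  (37 − 29.8561)²/29.8561 = 1.7094
  (13 − 20.1439)²/20.1439 = 2.5335
χ² = 0.0712 + 0.1056 + 1.1486 + 1.7024 + 1.7094 + 2.5335 = 7.271
df = (3−1)(2−1) = 2. Since 7.271 < 7.378, fail to reject the null hypothesis of independence at α = 0.025.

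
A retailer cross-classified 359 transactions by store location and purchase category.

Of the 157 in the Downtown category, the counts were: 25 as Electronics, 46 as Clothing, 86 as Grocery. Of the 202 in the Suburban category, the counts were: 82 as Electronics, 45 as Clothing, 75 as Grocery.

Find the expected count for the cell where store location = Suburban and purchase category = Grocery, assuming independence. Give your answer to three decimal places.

90.591

Row total (Suburban) = 202; column total (Grocery) = 161; grand total N = 359.
Expected count = (row total × column total) / N = 202 × 161 / 359 = 90.591.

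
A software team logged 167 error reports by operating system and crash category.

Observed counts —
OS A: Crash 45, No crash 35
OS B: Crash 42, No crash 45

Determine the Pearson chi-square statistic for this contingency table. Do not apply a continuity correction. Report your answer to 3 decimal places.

1.062

Row totals: 80, 87. Column totals: 87, 80. Grand total N = 167.
Expected counts (row total × column total / N):
  OS A, Crash: 80×87/167 = 41.6766
  OS A, No crash: 80×80/167 = 38.3234
  OS B, Crash: 87×87/167 = 45.3234
  OS B, No crash: 87×80/167 = 41.6766
Contributions (O − E)²/E:
  (45 − 41.6766)²/41.6766 = 0.2650
  (35 − 38.3234)²/38.3234 = 0.2882
  (42 − 45.3234)²/45.3234 = 0.2437
  (45 − 41.6766)²/41.6766 = 0.2650
χ² = 0.2650 + 0.2882 + 0.2437 + 0.2650 = 1.062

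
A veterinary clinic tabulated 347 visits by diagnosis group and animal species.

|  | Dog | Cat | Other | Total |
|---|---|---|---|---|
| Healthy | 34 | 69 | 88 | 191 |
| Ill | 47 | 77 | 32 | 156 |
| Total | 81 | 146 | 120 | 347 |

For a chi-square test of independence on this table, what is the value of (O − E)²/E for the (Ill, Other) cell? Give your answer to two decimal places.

Row total (Ill) = 156; column total (Other) = 120; N = 347.
Expected count E = 156 × 120 / 347 = 53.948.
Contribution = (O − E)²/E = (32 − 53.948)² / 53.948 = 8.93.

8.93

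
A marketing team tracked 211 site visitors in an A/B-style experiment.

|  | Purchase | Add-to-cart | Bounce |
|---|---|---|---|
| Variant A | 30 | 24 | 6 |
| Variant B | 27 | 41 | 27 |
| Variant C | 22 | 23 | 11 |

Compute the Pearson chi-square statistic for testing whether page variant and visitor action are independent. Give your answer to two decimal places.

10.78

Row totals: 60, 95, 56. Column totals: 79, 88, 44. Grand total N = 211.
Expected counts (row total × column total / N):
  Variant A, Purchase: 60×79/211 = 22.464
  Variant A, Add-to-cart: 60×88/211 = 25.024
  Variant A, Bounce: 60×44/211 = 12.512
  Variant B, Purchase: 95×79/211 = 35.569
  Variant B, Add-to-cart: 95×88/211 = 39.621
  Variant B, Bounce: 95×44/211 = 19.810
  Variant C, Purchase: 56×79/211 = 20.967
  Variant C, Add-to-cart: 56×88/211 = 23.355
  Variant C, Bounce: 56×44/211 = 11.678
Contributions (O − E)²/E:
  (30 − 22.464)²/22.464 = 2.5281
  (24 − 25.024)²/25.024 = 0.0419
  (6 − 12.512)²/12.512 = 3.3892
  (27 − 35.569)²/35.569 = 2.0644
  (41 − 39.621)²/39.621 = 0.0480
  (27 − 19.810)²/19.810 = 2.6096
  (22 − 20.967)²/20.967 = 0.0509
  (23 − 23.355)²/23.355 = 0.0054
  (11 − 11.678)²/11.678 = 0.0394
χ² = 2.5281 + 0.0419 + 3.3892 + 2.0644 + 0.0480 + 2.6096 + 0.0509 + 0.0054 + 0.0394 = 10.78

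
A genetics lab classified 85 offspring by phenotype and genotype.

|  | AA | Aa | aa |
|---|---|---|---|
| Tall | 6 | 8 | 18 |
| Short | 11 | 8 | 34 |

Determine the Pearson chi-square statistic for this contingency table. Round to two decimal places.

1.28

Row totals: 32, 53. Column totals: 17, 16, 52. Grand total N = 85.
Expected counts (row total × column total / N):
  Tall, AA: 32×17/85 = 6.400
  Tall, Aa: 32×16/85 = 6.024
  Tall, aa: 32×52/85 = 19.576
  Short, AA: 53×17/85 = 10.600
  Short, Aa: 53×16/85 = 9.976
  Short, aa: 53×52/85 = 32.424
Contributions (O − E)²/E:
  (6 − 6.400)²/6.400 = 0.0250
  (8 − 6.024)²/6.024 = 0.6482
  (18 − 19.576)²/19.576 = 0.1269
  (11 − 10.600)²/10.600 = 0.0151
  (8 − 9.976)²/9.976 = 0.3914
  (34 − 32.424)²/32.424 = 0.0766
χ² = 0.0250 + 0.6482 + 0.1269 + 0.0151 + 0.3914 + 0.0766 = 1.28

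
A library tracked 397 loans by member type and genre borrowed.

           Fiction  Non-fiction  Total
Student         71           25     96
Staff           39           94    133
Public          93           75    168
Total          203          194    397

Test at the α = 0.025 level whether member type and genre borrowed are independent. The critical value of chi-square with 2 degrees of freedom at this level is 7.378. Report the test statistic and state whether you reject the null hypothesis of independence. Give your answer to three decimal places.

Grand total N = 397.
Expected counts (row total × column total / N):
  Student, Fiction: 96×203/397 = 49.08816
  Student, Non-fiction: 96×194/397 = 46.91184
  Staff, Fiction: 133×203/397 = 68.00756
  Staff, Non-fiction: 133×194/397 = 64.99244
  Public, Fiction: 168×203/397 = 85.90428
  Public, Non-fiction: 168×194/397 = 82.09572
Contributions (O − E)²/E:
  (71 − 49.08816)²/49.08816 = 9.7809
  (25 − 46.91184)²/46.91184 = 10.2347
  (39 − 68.00756)²/68.00756 = 12.3727
  (94 − 64.99244)²/64.99244 = 12.9467
  (93 − 85.90428)²/85.90428 = 0.5861
  (75 − 82.09572)²/82.09572 = 0.6133
χ² = 9.7809 + 10.2347 + 12.3727 + 12.9467 + 0.5861 + 0.6133 = 46.534
df = (3−1)(2−1) = 2. Since 46.534 > 7.378, reject the null hypothesis of independence at α = 0.025.

46.534; reject H₀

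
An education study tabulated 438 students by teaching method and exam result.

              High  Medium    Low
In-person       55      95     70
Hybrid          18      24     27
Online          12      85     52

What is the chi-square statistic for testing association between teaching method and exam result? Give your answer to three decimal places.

Row totals: 220, 69, 149. Column totals: 85, 204, 149. Grand total N = 438.
Expected counts (row total × column total / N):
  In-person, High: 220×85/438 = 42.6941
  In-person, Medium: 220×204/438 = 102.4658
  In-person, Low: 220×149/438 = 74.8402
  Hybrid, High: 69×85/438 = 13.3904
  Hybrid, Medium: 69×204/438 = 32.1370
  Hybrid, Low: 69×149/438 = 23.4726
  Online, High: 149×85/438 = 28.9155
  Online, Medium: 149×204/438 = 69.3973
  Online, Low: 149×149/438 = 50.6872
Contributions (O − E)²/E:
  (55 − 42.6941)²/42.6941 = 3.5470
  (95 − 102.4658)²/102.4658 = 0.5440
  (70 − 74.8402)²/74.8402 = 0.3130
  (18 − 13.3904)²/13.3904 = 1.5868
  (24 − 32.1370)²/32.1370 = 2.0603
  (27 − 23.4726)²/23.4726 = 0.5301
  (12 − 28.9155)²/28.9155 = 9.8955
  (85 − 69.3973)²/69.3973 = 3.5080
  (52 − 50.6872)²/50.6872 = 0.0340
χ² = 3.5470 + 0.5440 + 0.3130 + 1.5868 + 2.0603 + 0.5301 + 9.8955 + 3.5080 + 0.0340 = 22.019

22.019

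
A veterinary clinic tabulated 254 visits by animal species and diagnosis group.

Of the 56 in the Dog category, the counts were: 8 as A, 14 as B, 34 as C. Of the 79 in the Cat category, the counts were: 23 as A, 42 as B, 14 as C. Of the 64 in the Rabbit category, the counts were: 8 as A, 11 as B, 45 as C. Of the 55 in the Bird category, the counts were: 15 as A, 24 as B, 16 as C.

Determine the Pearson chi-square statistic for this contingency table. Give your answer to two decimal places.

Row totals: 56, 79, 64, 55. Column totals: 54, 91, 109. Grand total N = 254.
Expected counts (row total × column total / N):
  Dog, A: 56×54/254 = 11.906
  Dog, B: 56×91/254 = 20.063
  Dog, C: 56×109/254 = 24.031
  Cat, A: 79×54/254 = 16.795
  Cat, B: 79×91/254 = 28.303
  Cat, C: 79×109/254 = 33.902
  Rabbit, A: 64×54/254 = 13.606
  Rabbit, B: 64×91/254 = 22.929
  Rabbit, C: 64×109/254 = 27.465
  Bird, A: 55×54/254 = 11.693
  Bird, B: 55×91/254 = 19.705
  Bird, C: 55×109/254 = 23.602
Contributions (O − E)²/E:
  (8 − 11.906)²/11.906 = 1.2814
  (14 − 20.063)²/20.063 = 1.8322
  (34 − 24.031)²/24.031 = 4.1355
  (23 − 16.795)²/16.795 = 2.2925
  (42 − 28.303)²/28.303 = 6.6285
  (14 − 33.902)²/33.902 = 11.6834
  (8 − 13.606)²/13.606 = 2.3098
  (11 − 22.929)²/22.929 = 6.2062
  (45 − 27.465)²/27.465 = 11.1952
  (15 − 11.693)²/11.693 = 0.9353
  (24 − 19.705)²/19.705 = 0.9362
  (16 − 23.602)²/23.602 = 2.4485
χ² = 1.2814 + 1.8322 + 4.1355 + 2.2925 + 6.6285 + 11.6834 + 2.3098 + 6.2062 + 11.1952 + 0.9353 + 0.9362 + 2.4485 = 51.88

51.88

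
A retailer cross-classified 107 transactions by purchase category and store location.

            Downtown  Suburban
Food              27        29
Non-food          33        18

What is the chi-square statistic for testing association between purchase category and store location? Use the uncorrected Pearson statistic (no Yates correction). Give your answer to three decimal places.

Row totals: 56, 51. Column totals: 60, 47. Grand total N = 107.
Expected counts (row total × column total / N):
  Food, Downtown: 56×60/107 = 31.4019
  Food, Suburban: 56×47/107 = 24.5981
  Non-food, Downtown: 51×60/107 = 28.5981
  Non-food, Suburban: 51×47/107 = 22.4019
Contributions (O − E)²/E:
  (27 − 31.4019)²/31.4019 = 0.6171
  (29 − 24.5981)²/24.5981 = 0.7877
  (33 − 28.5981)²/28.5981 = 0.6776
  (18 − 22.4019)²/22.4019 = 0.8650
χ² = 0.6171 + 0.7877 + 0.6776 + 0.8650 = 2.947

2.947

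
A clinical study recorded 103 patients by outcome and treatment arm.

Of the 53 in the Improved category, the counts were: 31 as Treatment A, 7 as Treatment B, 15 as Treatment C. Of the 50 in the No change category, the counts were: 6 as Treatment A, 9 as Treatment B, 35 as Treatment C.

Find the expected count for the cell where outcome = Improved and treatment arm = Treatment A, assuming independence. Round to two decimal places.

19.04

Row total (Improved) = 53; column total (Treatment A) = 37; grand total N = 103.
Expected count = (row total × column total) / N = 53 × 37 / 103 = 19.04.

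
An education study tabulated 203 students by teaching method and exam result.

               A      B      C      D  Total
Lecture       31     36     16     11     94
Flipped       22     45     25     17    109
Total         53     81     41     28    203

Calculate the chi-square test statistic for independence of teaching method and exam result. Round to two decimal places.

Grand total N = 203.
Expected counts (row total × column total / N):
  Lecture, A: 94×53/203 = 24.542
  Lecture, B: 94×81/203 = 37.507
  Lecture, C: 94×41/203 = 18.985
  Lecture, D: 94×28/203 = 12.966
  Flipped, A: 109×53/203 = 28.458
  Flipped, B: 109×81/203 = 43.493
  Flipped, C: 109×41/203 = 22.015
  Flipped, D: 109×28/203 = 15.034
Contributions (O − E)²/E:
  (31 − 24.542)²/24.542 = 1.6994
  (36 − 37.507)²/37.507 = 0.0606
  (16 − 18.985)²/18.985 = 0.4693
  (11 − 12.966)²/12.966 = 0.2981
  (22 − 28.458)²/28.458 = 1.4655
  (45 − 43.493)²/43.493 = 0.0522
  (25 − 22.015)²/22.015 = 0.4047
  (17 − 15.034)²/15.034 = 0.2571
χ² = 1.6994 + 0.0606 + 0.4693 + 0.2981 + 1.4655 + 0.0522 + 0.4047 + 0.2571 = 4.71

4.71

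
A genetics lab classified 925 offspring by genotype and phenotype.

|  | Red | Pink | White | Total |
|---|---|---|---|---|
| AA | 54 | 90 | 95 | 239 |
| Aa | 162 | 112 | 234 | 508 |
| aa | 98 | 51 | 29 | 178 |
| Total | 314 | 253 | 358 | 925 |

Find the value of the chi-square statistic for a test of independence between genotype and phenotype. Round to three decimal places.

Grand total N = 925.
Expected counts (row total × column total / N):
  AA, Red: 239×314/925 = 81.1308
  AA, Pink: 239×253/925 = 65.3697
  AA, White: 239×358/925 = 92.4995
  Aa, Red: 508×314/925 = 172.4454
  Aa, Pink: 508×253/925 = 138.9449
  Aa, White: 508×358/925 = 196.6097
  aa, Red: 178×314/925 = 60.4238
  aa, Pink: 178×253/925 = 48.6854
  aa, White: 178×358/925 = 68.8908
Contributions (O − E)²/E:
  (54 − 81.1308)²/81.1308 = 9.0728
  (90 − 65.3697)²/65.3697 = 9.2803
  (95 − 92.4995)²/92.4995 = 0.0676
  (162 − 172.4454)²/172.4454 = 0.6327
  (112 − 138.9449)²/138.9449 = 5.2253
  (234 − 196.6097)²/196.6097 = 7.1107
  (98 − 60.4238)²/60.4238 = 23.3678
  (51 − 48.6854)²/48.6854 = 0.1100
  (29 − 68.8908)²/68.8908 = 23.0985
χ² = 9.0728 + 9.2803 + 0.0676 + 0.6327 + 5.2253 + 7.1107 + 23.3678 + 0.1100 + 23.0985 = 77.966

77.966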